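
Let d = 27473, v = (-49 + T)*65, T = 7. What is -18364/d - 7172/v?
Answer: 73451318/37500645 ≈ 1.9587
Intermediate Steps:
v = -2730 (v = (-49 + 7)*65 = -42*65 = -2730)
-18364/d - 7172/v = -18364/27473 - 7172/(-2730) = -18364*1/27473 - 7172*(-1/2730) = -18364/27473 + 3586/1365 = 73451318/37500645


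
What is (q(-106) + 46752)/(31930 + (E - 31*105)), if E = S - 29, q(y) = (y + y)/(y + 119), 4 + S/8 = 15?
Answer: 303782/186771 ≈ 1.6265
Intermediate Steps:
S = 88 (S = -32 + 8*15 = -32 + 120 = 88)
q(y) = 2*y/(119 + y) (q(y) = (2*y)/(119 + y) = 2*y/(119 + y))
E = 59 (E = 88 - 29 = 59)
(q(-106) + 46752)/(31930 + (E - 31*105)) = (2*(-106)/(119 - 106) + 46752)/(31930 + (59 - 31*105)) = (2*(-106)/13 + 46752)/(31930 + (59 - 3255)) = (2*(-106)*(1/13) + 46752)/(31930 - 3196) = (-212/13 + 46752)/28734 = (607564/13)*(1/28734) = 303782/186771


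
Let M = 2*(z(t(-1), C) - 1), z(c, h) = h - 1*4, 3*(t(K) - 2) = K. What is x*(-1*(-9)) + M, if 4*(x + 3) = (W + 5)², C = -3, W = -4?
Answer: -163/4 ≈ -40.750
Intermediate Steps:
t(K) = 2 + K/3
z(c, h) = -4 + h (z(c, h) = h - 4 = -4 + h)
M = -16 (M = 2*((-4 - 3) - 1) = 2*(-7 - 1) = 2*(-8) = -16)
x = -11/4 (x = -3 + (-4 + 5)²/4 = -3 + (¼)*1² = -3 + (¼)*1 = -3 + ¼ = -11/4 ≈ -2.7500)
x*(-1*(-9)) + M = -(-11)*(-9)/4 - 16 = -11/4*9 - 16 = -99/4 - 16 = -163/4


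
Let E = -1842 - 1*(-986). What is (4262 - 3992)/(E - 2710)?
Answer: -135/1783 ≈ -0.075715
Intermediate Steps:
E = -856 (E = -1842 + 986 = -856)
(4262 - 3992)/(E - 2710) = (4262 - 3992)/(-856 - 2710) = 270/(-3566) = 270*(-1/3566) = -135/1783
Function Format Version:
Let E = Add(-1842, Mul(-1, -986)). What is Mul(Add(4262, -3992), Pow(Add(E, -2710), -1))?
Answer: Rational(-135, 1783) ≈ -0.075715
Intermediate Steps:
E = -856 (E = Add(-1842, 986) = -856)
Mul(Add(4262, -3992), Pow(Add(E, -2710), -1)) = Mul(Add(4262, -3992), Pow(Add(-856, -2710), -1)) = Mul(270, Pow(-3566, -1)) = Mul(270, Rational(-1, 3566)) = Rational(-135, 1783)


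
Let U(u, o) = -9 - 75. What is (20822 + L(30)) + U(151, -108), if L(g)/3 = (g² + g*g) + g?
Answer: 26228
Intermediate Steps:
U(u, o) = -84
L(g) = 3*g + 6*g² (L(g) = 3*((g² + g*g) + g) = 3*((g² + g²) + g) = 3*(2*g² + g) = 3*(g + 2*g²) = 3*g + 6*g²)
(20822 + L(30)) + U(151, -108) = (20822 + 3*30*(1 + 2*30)) - 84 = (20822 + 3*30*(1 + 60)) - 84 = (20822 + 3*30*61) - 84 = (20822 + 5490) - 84 = 26312 - 84 = 26228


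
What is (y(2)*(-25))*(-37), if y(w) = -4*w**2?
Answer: -14800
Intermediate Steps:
(y(2)*(-25))*(-37) = (-4*2**2*(-25))*(-37) = (-4*4*(-25))*(-37) = -16*(-25)*(-37) = 400*(-37) = -14800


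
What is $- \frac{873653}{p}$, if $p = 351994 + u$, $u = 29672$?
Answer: $- \frac{873653}{381666} \approx -2.2891$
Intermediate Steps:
$p = 381666$ ($p = 351994 + 29672 = 381666$)
$- \frac{873653}{p} = - \frac{873653}{381666}$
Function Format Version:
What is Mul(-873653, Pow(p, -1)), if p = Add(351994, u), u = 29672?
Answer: Rational(-873653, 381666) ≈ -2.2891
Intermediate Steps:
p = 381666 (p = Add(351994, 29672) = 381666)
Mul(-873653, Pow(p, -1)) = Mul(-873653, Pow(381666, -1)) = Mul(-873653, Rational(1, 381666)) = Rational(-873653, 381666)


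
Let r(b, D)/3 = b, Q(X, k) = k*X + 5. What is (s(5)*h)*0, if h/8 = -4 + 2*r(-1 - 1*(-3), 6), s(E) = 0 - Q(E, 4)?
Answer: 0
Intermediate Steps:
Q(X, k) = 5 + X*k (Q(X, k) = X*k + 5 = 5 + X*k)
r(b, D) = 3*b
s(E) = -5 - 4*E (s(E) = 0 - (5 + E*4) = 0 - (5 + 4*E) = 0 + (-5 - 4*E) = -5 - 4*E)
h = 64 (h = 8*(-4 + 2*(3*(-1 - 1*(-3)))) = 8*(-4 + 2*(3*(-1 + 3))) = 8*(-4 + 2*(3*2)) = 8*(-4 + 2*6) = 8*(-4 + 12) = 8*8 = 64)
(s(5)*h)*0 = ((-5 - 4*5)*64)*0 = ((-5 - 20)*64)*0 = -25*64*0 = -1600*0 = 0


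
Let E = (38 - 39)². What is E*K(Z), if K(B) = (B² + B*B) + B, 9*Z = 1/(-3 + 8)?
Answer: 47/2025 ≈ 0.023210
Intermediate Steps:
Z = 1/45 (Z = 1/(9*(-3 + 8)) = (⅑)/5 = (⅑)*(⅕) = 1/45 ≈ 0.022222)
K(B) = B + 2*B² (K(B) = (B² + B²) + B = 2*B² + B = B + 2*B²)
E = 1 (E = (-1)² = 1)
E*K(Z) = 1*((1 + 2*(1/45))/45) = 1*((1 + 2/45)/45) = 1*((1/45)*(47/45)) = 1*(47/2025) = 47/2025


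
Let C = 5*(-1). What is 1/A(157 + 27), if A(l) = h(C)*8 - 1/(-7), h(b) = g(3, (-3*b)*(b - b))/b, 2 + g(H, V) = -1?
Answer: 35/173 ≈ 0.20231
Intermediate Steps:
g(H, V) = -3 (g(H, V) = -2 - 1 = -3)
C = -5
h(b) = -3/b
A(l) = 173/35 (A(l) = -3/(-5)*8 - 1/(-7) = -3*(-⅕)*8 - 1*(-⅐) = (⅗)*8 + ⅐ = 24/5 + ⅐ = 173/35)
1/A(157 + 27) = 1/(173/35) = 35/173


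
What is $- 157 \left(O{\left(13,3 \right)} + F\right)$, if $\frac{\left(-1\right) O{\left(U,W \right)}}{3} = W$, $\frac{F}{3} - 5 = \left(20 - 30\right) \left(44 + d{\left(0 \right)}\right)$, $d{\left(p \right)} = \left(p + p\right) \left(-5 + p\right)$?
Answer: $206298$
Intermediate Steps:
$d{\left(p \right)} = 2 p \left(-5 + p\right)$
$F = -1305$ ($F = 15 + 3 \left(20 - 30\right) \left(44 + 2 \cdot 0 \left(-5 + 0\right)\right) = 15 + 3 \left(- 10 \left(44 + 2 \cdot 0 \left(-5\right)\right)\right) = 15 + 3 \left(- 10 \left(44 + 0\right)\right) = 15 + 3 \left(\left(-10\right) 44\right) = 15 + 3 \left(-440\right) = 15 - 1320 = -1305$)
$O{\left(U,W \right)} = - 3 W$
$- 157 \left(O{\left(13,3 \right)} + F\right) = - 157 \left(\left(-3\right) 3 - 1305\right) = - 157 \left(-9 - 1305\right) = \left(-157\right) \left(-1314\right) = 206298$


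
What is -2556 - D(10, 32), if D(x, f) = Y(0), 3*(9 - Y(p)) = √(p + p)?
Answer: -2565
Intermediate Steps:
Y(p) = 9 - √2*√p/3 (Y(p) = 9 - √(p + p)/3 = 9 - √2*√p/3)
D(x, f) = 9 (D(x, f) = 9 - √2*√0/3 = 9 - ⅓*√2*0 = 9 + 0 = 9)
-2556 - D(10, 32) = -2556 - 1*9 = -2556 - 9 = -2565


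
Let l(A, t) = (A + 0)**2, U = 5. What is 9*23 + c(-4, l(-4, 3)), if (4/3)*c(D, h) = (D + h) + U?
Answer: 879/4 ≈ 219.75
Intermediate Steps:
l(A, t) = A**2
c(D, h) = 15/4 + 3*D/4 + 3*h/4 (c(D, h) = 3*((D + h) + 5)/4 = 3*(5 + D + h)/4 = 15/4 + 3*D/4 + 3*h/4)
9*23 + c(-4, l(-4, 3)) = 9*23 + (15/4 + (3/4)*(-4) + (3/4)*(-4)**2) = 207 + (15/4 - 3 + (3/4)*16) = 207 + (15/4 - 3 + 12) = 207 + 51/4 = 879/4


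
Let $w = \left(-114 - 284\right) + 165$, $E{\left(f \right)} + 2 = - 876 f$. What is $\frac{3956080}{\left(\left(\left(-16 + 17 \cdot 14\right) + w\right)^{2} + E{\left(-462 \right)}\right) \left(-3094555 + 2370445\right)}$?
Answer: $- \frac{395608}{29314217541} \approx -1.3495 \cdot 10^{-5}$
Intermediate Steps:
$E{\left(f \right)} = -2 - 876 f$
$w = -233$ ($w = -398 + 165 = -233$)
$\frac{3956080}{\left(\left(\left(-16 + 17 \cdot 14\right) + w\right)^{2} + E{\left(-462 \right)}\right) \left(-3094555 + 2370445\right)} = \frac{3956080}{\left(\left(\left(-16 + 17 \cdot 14\right) - 233\right)^{2} - -404710\right) \left(-3094555 + 2370445\right)} = \frac{3956080}{\left(\left(\left(-16 + 238\right) - 233\right)^{2} + \left(-2 + 404712\right)\right) \left(-724110\right)} = \frac{3956080}{\left(\left(222 - 233\right)^{2} + 404710\right) \left(-724110\right)} = \frac{3956080}{\left(\left(-11\right)^{2} + 404710\right) \left(-724110\right)} = \frac{3956080}{\left(121 + 404710\right) \left(-724110\right)} = \frac{3956080}{404831 \left(-724110\right)} = \frac{3956080}{-293142175410} = 3956080 \left(- \frac{1}{293142175410}\right) = - \frac{395608}{29314217541}$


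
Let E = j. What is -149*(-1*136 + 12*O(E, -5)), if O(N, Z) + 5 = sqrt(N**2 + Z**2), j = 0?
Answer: 20264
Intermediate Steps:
E = 0
O(N, Z) = -5 + sqrt(N**2 + Z**2)
-149*(-1*136 + 12*O(E, -5)) = -149*(-1*136 + 12*(-5 + sqrt(0**2 + (-5)**2))) = -149*(-136 + 12*(-5 + sqrt(0 + 25))) = -149*(-136 + 12*(-5 + sqrt(25))) = -149*(-136 + 12*(-5 + 5)) = -149*(-136 + 12*0) = -149*(-136 + 0) = -149*(-136) = 20264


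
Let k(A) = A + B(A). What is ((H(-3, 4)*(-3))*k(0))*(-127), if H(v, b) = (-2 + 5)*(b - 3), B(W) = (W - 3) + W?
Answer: -3429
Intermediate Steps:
B(W) = -3 + 2*W (B(W) = (-3 + W) + W = -3 + 2*W)
k(A) = -3 + 3*A (k(A) = A + (-3 + 2*A) = -3 + 3*A)
H(v, b) = -9 + 3*b (H(v, b) = 3*(-3 + b) = -9 + 3*b)
((H(-3, 4)*(-3))*k(0))*(-127) = (((-9 + 3*4)*(-3))*(-3 + 3*0))*(-127) = (((-9 + 12)*(-3))*(-3 + 0))*(-127) = ((3*(-3))*(-3))*(-127) = -9*(-3)*(-127) = 27*(-127) = -3429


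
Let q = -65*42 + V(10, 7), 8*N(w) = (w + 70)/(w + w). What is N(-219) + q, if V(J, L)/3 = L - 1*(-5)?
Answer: -9439627/3504 ≈ -2694.0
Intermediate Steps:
V(J, L) = 15 + 3*L (V(J, L) = 3*(L - 1*(-5)) = 3*(L + 5) = 3*(5 + L) = 15 + 3*L)
N(w) = (70 + w)/(16*w) (N(w) = ((w + 70)/(w + w))/8 = ((70 + w)/((2*w)))/8 = ((70 + w)*(1/(2*w)))/8 = ((70 + w)/(2*w))/8 = (70 + w)/(16*w))
q = -2694 (q = -65*42 + (15 + 3*7) = -2730 + (15 + 21) = -2730 + 36 = -2694)
N(-219) + q = (1/16)*(70 - 219)/(-219) - 2694 = (1/16)*(-1/219)*(-149) - 2694 = 149/3504 - 2694 = -9439627/3504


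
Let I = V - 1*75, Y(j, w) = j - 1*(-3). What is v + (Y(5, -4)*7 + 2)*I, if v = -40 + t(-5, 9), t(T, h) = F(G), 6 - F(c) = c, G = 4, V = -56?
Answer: -7636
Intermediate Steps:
Y(j, w) = 3 + j (Y(j, w) = j + 3 = 3 + j)
F(c) = 6 - c
t(T, h) = 2 (t(T, h) = 6 - 1*4 = 6 - 4 = 2)
v = -38 (v = -40 + 2 = -38)
I = -131 (I = -56 - 1*75 = -56 - 75 = -131)
v + (Y(5, -4)*7 + 2)*I = -38 + ((3 + 5)*7 + 2)*(-131) = -38 + (8*7 + 2)*(-131) = -38 + (56 + 2)*(-131) = -38 + 58*(-131) = -38 - 7598 = -7636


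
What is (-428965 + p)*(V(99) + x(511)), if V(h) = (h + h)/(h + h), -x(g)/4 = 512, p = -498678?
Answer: 1898885221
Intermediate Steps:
x(g) = -2048 (x(g) = -4*512 = -2048)
V(h) = 1 (V(h) = (2*h)/((2*h)) = (2*h)*(1/(2*h)) = 1)
(-428965 + p)*(V(99) + x(511)) = (-428965 - 498678)*(1 - 2048) = -927643*(-2047) = 1898885221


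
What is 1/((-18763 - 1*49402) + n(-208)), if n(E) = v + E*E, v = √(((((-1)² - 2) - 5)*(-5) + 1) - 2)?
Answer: -24901/620059772 - √29/620059772 ≈ -4.0168e-5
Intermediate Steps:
v = √29 (v = √((((1 - 2) - 5)*(-5) + 1) - 2) = √(((-1 - 5)*(-5) + 1) - 2) = √((-6*(-5) + 1) - 2) = √((30 + 1) - 2) = √(31 - 2) = √29 ≈ 5.3852)
n(E) = √29 + E² (n(E) = √29 + E*E = √29 + E²)
1/((-18763 - 1*49402) + n(-208)) = 1/((-18763 - 1*49402) + (√29 + (-208)²)) = 1/((-18763 - 49402) + (√29 + 43264)) = 1/(-68165 + (43264 + √29)) = 1/(-24901 + √29)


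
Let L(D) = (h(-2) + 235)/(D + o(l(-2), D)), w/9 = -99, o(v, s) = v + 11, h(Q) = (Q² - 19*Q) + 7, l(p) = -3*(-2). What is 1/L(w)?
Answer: -437/142 ≈ -3.0775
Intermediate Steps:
l(p) = 6
h(Q) = 7 + Q² - 19*Q
o(v, s) = 11 + v
w = -891 (w = 9*(-99) = -891)
L(D) = 284/(17 + D) (L(D) = ((7 + (-2)² - 19*(-2)) + 235)/(D + (11 + 6)) = ((7 + 4 + 38) + 235)/(D + 17) = (49 + 235)/(17 + D) = 284/(17 + D))
1/L(w) = 1/(284/(17 - 891)) = 1/(284/(-874)) = 1/(284*(-1/874)) = 1/(-142/437) = -437/142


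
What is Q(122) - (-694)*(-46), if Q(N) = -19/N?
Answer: -3894747/122 ≈ -31924.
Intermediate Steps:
Q(122) - (-694)*(-46) = -19/122 - (-694)*(-46) = -19*1/122 - 1*31924 = -19/122 - 31924 = -3894747/122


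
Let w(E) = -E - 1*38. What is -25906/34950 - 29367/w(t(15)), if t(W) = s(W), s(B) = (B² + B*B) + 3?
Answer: 506828402/8580225 ≈ 59.069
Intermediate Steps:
s(B) = 3 + 2*B² (s(B) = (B² + B²) + 3 = 2*B² + 3 = 3 + 2*B²)
t(W) = 3 + 2*W²
w(E) = -38 - E (w(E) = -E - 38 = -38 - E)
-25906/34950 - 29367/w(t(15)) = -25906/34950 - 29367/(-38 - (3 + 2*15²)) = -25906*1/34950 - 29367/(-38 - (3 + 2*225)) = -12953/17475 - 29367/(-38 - (3 + 450)) = -12953/17475 - 29367/(-38 - 1*453) = -12953/17475 - 29367/(-38 - 453) = -12953/17475 - 29367/(-491) = -12953/17475 - 29367*(-1/491) = -12953/17475 + 29367/491 = 506828402/8580225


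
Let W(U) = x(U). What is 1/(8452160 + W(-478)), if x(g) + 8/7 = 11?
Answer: 7/59165189 ≈ 1.1831e-7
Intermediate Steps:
x(g) = 69/7 (x(g) = -8/7 + 11 = 69/7)
W(U) = 69/7
1/(8452160 + W(-478)) = 1/(8452160 + 69/7) = 1/(59165189/7) = 7/59165189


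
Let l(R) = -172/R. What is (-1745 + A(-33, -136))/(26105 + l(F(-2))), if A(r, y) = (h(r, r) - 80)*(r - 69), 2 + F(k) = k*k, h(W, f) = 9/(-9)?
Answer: 133/531 ≈ 0.25047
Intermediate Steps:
h(W, f) = -1 (h(W, f) = 9*(-1/9) = -1)
F(k) = -2 + k**2 (F(k) = -2 + k*k = -2 + k**2)
A(r, y) = 5589 - 81*r (A(r, y) = (-1 - 80)*(r - 69) = -81*(-69 + r) = 5589 - 81*r)
(-1745 + A(-33, -136))/(26105 + l(F(-2))) = (-1745 + (5589 - 81*(-33)))/(26105 - 172/(-2 + (-2)**2)) = (-1745 + (5589 + 2673))/(26105 - 172/(-2 + 4)) = (-1745 + 8262)/(26105 - 172/2) = 6517/(26105 - 172*1/2) = 6517/(26105 - 86) = 6517/26019 = 6517*(1/26019) = 133/531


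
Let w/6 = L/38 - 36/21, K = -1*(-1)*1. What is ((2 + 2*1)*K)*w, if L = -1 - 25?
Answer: -7656/133 ≈ -57.564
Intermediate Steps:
L = -26
K = 1 (K = 1*1 = 1)
w = -1914/133 (w = 6*(-26/38 - 36/21) = 6*(-26*1/38 - 36*1/21) = 6*(-13/19 - 12/7) = 6*(-319/133) = -1914/133 ≈ -14.391)
((2 + 2*1)*K)*w = ((2 + 2*1)*1)*(-1914/133) = ((2 + 2)*1)*(-1914/133) = (4*1)*(-1914/133) = 4*(-1914/133) = -7656/133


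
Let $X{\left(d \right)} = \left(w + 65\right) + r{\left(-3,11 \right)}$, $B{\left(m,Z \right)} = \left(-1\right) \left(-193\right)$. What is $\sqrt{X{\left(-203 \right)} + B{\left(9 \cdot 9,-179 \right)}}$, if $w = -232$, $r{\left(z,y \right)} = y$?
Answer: $\sqrt{37} \approx 6.0828$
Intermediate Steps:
$B{\left(m,Z \right)} = 193$
$X{\left(d \right)} = -156$ ($X{\left(d \right)} = \left(-232 + 65\right) + 11 = -167 + 11 = -156$)
$\sqrt{X{\left(-203 \right)} + B{\left(9 \cdot 9,-179 \right)}} = \sqrt{-156 + 193} = \sqrt{37}$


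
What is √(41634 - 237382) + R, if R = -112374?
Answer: -112374 + 2*I*√48937 ≈ -1.1237e+5 + 442.43*I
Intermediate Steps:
√(41634 - 237382) + R = √(41634 - 237382) - 112374 = √(-195748) - 112374 = 2*I*√48937 - 112374 = -112374 + 2*I*√48937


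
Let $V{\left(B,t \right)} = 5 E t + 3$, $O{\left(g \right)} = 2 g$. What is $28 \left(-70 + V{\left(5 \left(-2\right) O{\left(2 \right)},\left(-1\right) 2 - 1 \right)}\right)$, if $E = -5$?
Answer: $224$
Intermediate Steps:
$V{\left(B,t \right)} = 3 - 25 t$ ($V{\left(B,t \right)} = 5 \left(-5\right) t + 3 = - 25 t + 3 = 3 - 25 t$)
$28 \left(-70 + V{\left(5 \left(-2\right) O{\left(2 \right)},\left(-1\right) 2 - 1 \right)}\right) = 28 \left(-70 - \left(-3 + 25 \left(\left(-1\right) 2 - 1\right)\right)\right) = 28 \left(-70 - \left(-3 + 25 \left(-2 - 1\right)\right)\right) = 28 \left(-70 + \left(3 - -75\right)\right) = 28 \left(-70 + \left(3 + 75\right)\right) = 28 \left(-70 + 78\right) = 28 \cdot 8 = 224$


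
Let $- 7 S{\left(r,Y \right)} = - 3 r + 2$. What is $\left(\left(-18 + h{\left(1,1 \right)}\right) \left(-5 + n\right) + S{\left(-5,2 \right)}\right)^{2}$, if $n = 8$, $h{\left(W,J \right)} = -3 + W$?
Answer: $\frac{190969}{49} \approx 3897.3$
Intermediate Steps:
$S{\left(r,Y \right)} = - \frac{2}{7} + \frac{3 r}{7}$ ($S{\left(r,Y \right)} = - \frac{- 3 r + 2}{7} = - \frac{2 - 3 r}{7} = - \frac{2}{7} + \frac{3 r}{7}$)
$\left(\left(-18 + h{\left(1,1 \right)}\right) \left(-5 + n\right) + S{\left(-5,2 \right)}\right)^{2} = \left(\left(-18 + \left(-3 + 1\right)\right) \left(-5 + 8\right) + \left(- \frac{2}{7} + \frac{3}{7} \left(-5\right)\right)\right)^{2} = \left(\left(-18 - 2\right) 3 - \frac{17}{7}\right)^{2} = \left(\left(-20\right) 3 - \frac{17}{7}\right)^{2} = \left(-60 - \frac{17}{7}\right)^{2} = \left(- \frac{437}{7}\right)^{2} = \frac{190969}{49}$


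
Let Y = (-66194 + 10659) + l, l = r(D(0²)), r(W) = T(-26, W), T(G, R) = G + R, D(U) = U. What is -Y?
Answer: 55561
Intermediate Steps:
r(W) = -26 + W
l = -26 (l = -26 + 0² = -26 + 0 = -26)
Y = -55561 (Y = (-66194 + 10659) - 26 = -55535 - 26 = -55561)
-Y = -1*(-55561) = 55561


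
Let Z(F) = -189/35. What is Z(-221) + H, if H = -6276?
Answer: -31407/5 ≈ -6281.4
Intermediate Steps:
Z(F) = -27/5 (Z(F) = -189*1/35 = -27/5)
Z(-221) + H = -27/5 - 6276 = -31407/5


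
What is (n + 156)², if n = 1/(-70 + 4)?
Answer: 105987025/4356 ≈ 24331.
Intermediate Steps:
n = -1/66 (n = 1/(-66) = -1/66 ≈ -0.015152)
(n + 156)² = (-1/66 + 156)² = (10295/66)² = 105987025/4356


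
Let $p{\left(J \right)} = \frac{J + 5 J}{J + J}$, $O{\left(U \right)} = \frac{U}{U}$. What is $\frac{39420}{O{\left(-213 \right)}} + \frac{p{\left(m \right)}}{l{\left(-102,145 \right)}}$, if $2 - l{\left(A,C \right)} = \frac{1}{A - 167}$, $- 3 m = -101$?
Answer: $\frac{21248187}{539} \approx 39422.0$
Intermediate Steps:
$m = \frac{101}{3}$ ($m = \left(- \frac{1}{3}\right) \left(-101\right) = \frac{101}{3} \approx 33.667$)
$l{\left(A,C \right)} = 2 - \frac{1}{-167 + A}$ ($l{\left(A,C \right)} = 2 - \frac{1}{A - 167} = 2 - \frac{1}{-167 + A}$)
$O{\left(U \right)} = 1$
$p{\left(J \right)} = 3$ ($p{\left(J \right)} = \frac{6 J}{2 J} = 6 J \frac{1}{2 J} = 3$)
$\frac{39420}{O{\left(-213 \right)}} + \frac{p{\left(m \right)}}{l{\left(-102,145 \right)}} = \frac{39420}{1} + \frac{3}{\frac{1}{-167 - 102} \left(-335 + 2 \left(-102\right)\right)} = 39420 \cdot 1 + \frac{3}{\frac{1}{-269} \left(-335 - 204\right)} = 39420 + \frac{3}{\left(- \frac{1}{269}\right) \left(-539\right)} = 39420 + \frac{3}{\frac{539}{269}} = 39420 + 3 \cdot \frac{269}{539} = 39420 + \frac{807}{539} = \frac{21248187}{539}$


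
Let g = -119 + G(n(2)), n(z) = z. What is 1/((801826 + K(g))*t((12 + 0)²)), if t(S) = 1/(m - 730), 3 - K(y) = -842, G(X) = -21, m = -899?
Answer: -543/267557 ≈ -0.0020295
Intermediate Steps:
g = -140 (g = -119 - 21 = -140)
K(y) = 845 (K(y) = 3 - 1*(-842) = 3 + 842 = 845)
t(S) = -1/1629 (t(S) = 1/(-899 - 730) = 1/(-1629) = -1/1629)
1/((801826 + K(g))*t((12 + 0)²)) = 1/((801826 + 845)*(-1/1629)) = -1629/802671 = (1/802671)*(-1629) = -543/267557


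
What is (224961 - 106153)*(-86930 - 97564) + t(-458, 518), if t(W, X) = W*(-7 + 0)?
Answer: -21919359946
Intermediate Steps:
t(W, X) = -7*W (t(W, X) = W*(-7) = -7*W)
(224961 - 106153)*(-86930 - 97564) + t(-458, 518) = (224961 - 106153)*(-86930 - 97564) - 7*(-458) = 118808*(-184494) + 3206 = -21919363152 + 3206 = -21919359946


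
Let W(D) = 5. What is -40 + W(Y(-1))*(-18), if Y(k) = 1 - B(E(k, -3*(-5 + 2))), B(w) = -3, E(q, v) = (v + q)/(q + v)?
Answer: -130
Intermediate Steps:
E(q, v) = 1 (E(q, v) = (q + v)/(q + v) = 1)
Y(k) = 4 (Y(k) = 1 - 1*(-3) = 1 + 3 = 4)
-40 + W(Y(-1))*(-18) = -40 + 5*(-18) = -40 - 90 = -130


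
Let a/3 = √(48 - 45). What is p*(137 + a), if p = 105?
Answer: 14385 + 315*√3 ≈ 14931.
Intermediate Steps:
a = 3*√3 (a = 3*√(48 - 45) = 3*√3 ≈ 5.1962)
p*(137 + a) = 105*(137 + 3*√3) = 14385 + 315*√3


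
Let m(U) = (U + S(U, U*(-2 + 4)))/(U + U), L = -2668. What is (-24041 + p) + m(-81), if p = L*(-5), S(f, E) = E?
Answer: -21399/2 ≈ -10700.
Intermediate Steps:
m(U) = 3/2 (m(U) = (U + U*(-2 + 4))/(U + U) = (U + U*2)/((2*U)) = (U + 2*U)*(1/(2*U)) = (3*U)*(1/(2*U)) = 3/2)
p = 13340 (p = -2668*(-5) = 13340)
(-24041 + p) + m(-81) = (-24041 + 13340) + 3/2 = -10701 + 3/2 = -21399/2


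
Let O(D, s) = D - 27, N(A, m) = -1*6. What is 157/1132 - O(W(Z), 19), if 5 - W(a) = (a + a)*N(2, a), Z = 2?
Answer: -2107/1132 ≈ -1.8613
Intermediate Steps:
N(A, m) = -6
W(a) = 5 + 12*a (W(a) = 5 - (a + a)*(-6) = 5 - 2*a*(-6) = 5 - (-12)*a = 5 + 12*a)
O(D, s) = -27 + D
157/1132 - O(W(Z), 19) = 157/1132 - (-27 + (5 + 12*2)) = 157*(1/1132) - (-27 + (5 + 24)) = 157/1132 - (-27 + 29) = 157/1132 - 1*2 = 157/1132 - 2 = -2107/1132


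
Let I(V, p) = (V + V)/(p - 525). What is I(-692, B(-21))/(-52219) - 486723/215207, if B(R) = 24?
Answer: -12733808203325/5630185060833 ≈ -2.2617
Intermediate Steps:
I(V, p) = 2*V/(-525 + p) (I(V, p) = (2*V)/(-525 + p) = 2*V/(-525 + p))
I(-692, B(-21))/(-52219) - 486723/215207 = (2*(-692)/(-525 + 24))/(-52219) - 486723/215207 = (2*(-692)/(-501))*(-1/52219) - 486723*1/215207 = (2*(-692)*(-1/501))*(-1/52219) - 486723/215207 = (1384/501)*(-1/52219) - 486723/215207 = -1384/26161719 - 486723/215207 = -12733808203325/5630185060833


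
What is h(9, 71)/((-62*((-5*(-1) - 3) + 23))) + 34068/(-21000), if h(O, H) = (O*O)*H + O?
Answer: -289609/54250 ≈ -5.3384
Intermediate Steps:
h(O, H) = O + H*O² (h(O, H) = O²*H + O = H*O² + O = O + H*O²)
h(9, 71)/((-62*((-5*(-1) - 3) + 23))) + 34068/(-21000) = (9*(1 + 71*9))/((-62*((-5*(-1) - 3) + 23))) + 34068/(-21000) = (9*(1 + 639))/((-62*((5 - 3) + 23))) + 34068*(-1/21000) = (9*640)/((-62*(2 + 23))) - 2839/1750 = 5760/((-62*25)) - 2839/1750 = 5760/(-1550) - 2839/1750 = 5760*(-1/1550) - 2839/1750 = -576/155 - 2839/1750 = -289609/54250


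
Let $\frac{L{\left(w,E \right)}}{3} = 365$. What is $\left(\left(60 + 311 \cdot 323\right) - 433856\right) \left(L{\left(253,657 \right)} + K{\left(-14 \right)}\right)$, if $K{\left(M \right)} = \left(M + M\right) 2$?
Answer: $-346343377$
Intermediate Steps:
$L{\left(w,E \right)} = 1095$ ($L{\left(w,E \right)} = 3 \cdot 365 = 1095$)
$K{\left(M \right)} = 4 M$ ($K{\left(M \right)} = 2 M 2 = 4 M$)
$\left(\left(60 + 311 \cdot 323\right) - 433856\right) \left(L{\left(253,657 \right)} + K{\left(-14 \right)}\right) = \left(\left(60 + 311 \cdot 323\right) - 433856\right) \left(1095 + 4 \left(-14\right)\right) = \left(\left(60 + 100453\right) - 433856\right) \left(1095 - 56\right) = \left(100513 - 433856\right) 1039 = \left(-333343\right) 1039 = -346343377$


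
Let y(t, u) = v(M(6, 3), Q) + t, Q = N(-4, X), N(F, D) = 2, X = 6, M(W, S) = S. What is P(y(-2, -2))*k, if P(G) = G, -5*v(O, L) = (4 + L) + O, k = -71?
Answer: 1349/5 ≈ 269.80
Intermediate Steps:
Q = 2
v(O, L) = -⅘ - L/5 - O/5 (v(O, L) = -((4 + L) + O)/5 = -(4 + L + O)/5 = -⅘ - L/5 - O/5)
y(t, u) = -9/5 + t (y(t, u) = (-⅘ - ⅕*2 - ⅕*3) + t = (-⅘ - ⅖ - ⅗) + t = -9/5 + t)
P(y(-2, -2))*k = (-9/5 - 2)*(-71) = -19/5*(-71) = 1349/5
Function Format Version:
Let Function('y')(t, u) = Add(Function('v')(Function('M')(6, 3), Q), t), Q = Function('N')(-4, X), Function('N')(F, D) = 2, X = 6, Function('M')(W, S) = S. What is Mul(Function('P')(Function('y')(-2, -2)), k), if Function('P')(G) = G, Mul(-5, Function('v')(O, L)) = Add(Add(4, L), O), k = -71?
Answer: Rational(1349, 5) ≈ 269.80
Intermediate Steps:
Q = 2
Function('v')(O, L) = Add(Rational(-4, 5), Mul(Rational(-1, 5), L), Mul(Rational(-1, 5), O)) (Function('v')(O, L) = Mul(Rational(-1, 5), Add(Add(4, L), O)) = Mul(Rational(-1, 5), Add(4, L, O)) = Add(Rational(-4, 5), Mul(Rational(-1, 5), L), Mul(Rational(-1, 5), O)))
Function('y')(t, u) = Add(Rational(-9, 5), t) (Function('y')(t, u) = Add(Add(Rational(-4, 5), Mul(Rational(-1, 5), 2), Mul(Rational(-1, 5), 3)), t) = Add(Add(Rational(-4, 5), Rational(-2, 5), Rational(-3, 5)), t) = Add(Rational(-9, 5), t))
Mul(Function('P')(Function('y')(-2, -2)), k) = Mul(Add(Rational(-9, 5), -2), -71) = Mul(Rational(-19, 5), -71) = Rational(1349, 5)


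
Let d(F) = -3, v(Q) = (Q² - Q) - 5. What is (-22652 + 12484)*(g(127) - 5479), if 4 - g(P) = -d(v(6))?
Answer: 55700304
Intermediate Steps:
v(Q) = -5 + Q² - Q
g(P) = 1 (g(P) = 4 - (-1)*(-3) = 4 - 1*3 = 4 - 3 = 1)
(-22652 + 12484)*(g(127) - 5479) = (-22652 + 12484)*(1 - 5479) = -10168*(-5478) = 55700304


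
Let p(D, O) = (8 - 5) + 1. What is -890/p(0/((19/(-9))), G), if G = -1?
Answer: -445/2 ≈ -222.50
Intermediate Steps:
p(D, O) = 4 (p(D, O) = 3 + 1 = 4)
-890/p(0/((19/(-9))), G) = -890/4 = -890*¼ = -445/2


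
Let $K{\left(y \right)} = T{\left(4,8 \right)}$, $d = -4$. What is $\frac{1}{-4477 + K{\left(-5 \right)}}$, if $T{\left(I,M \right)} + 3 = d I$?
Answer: $- \frac{1}{4496} \approx -0.00022242$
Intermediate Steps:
$T{\left(I,M \right)} = -3 - 4 I$
$K{\left(y \right)} = -19$ ($K{\left(y \right)} = -3 - 16 = -19$)
$\frac{1}{-4477 + K{\left(-5 \right)}} = \frac{1}{-4477 - 19} = \frac{1}{-4496} = - \frac{1}{4496}$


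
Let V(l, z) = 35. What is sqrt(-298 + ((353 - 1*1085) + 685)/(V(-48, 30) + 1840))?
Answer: I*sqrt(1676391)/75 ≈ 17.263*I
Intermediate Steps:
sqrt(-298 + ((353 - 1*1085) + 685)/(V(-48, 30) + 1840)) = sqrt(-298 + ((353 - 1*1085) + 685)/(35 + 1840)) = sqrt(-298 + ((353 - 1085) + 685)/1875) = sqrt(-298 + (-732 + 685)*(1/1875)) = sqrt(-298 - 47*1/1875) = sqrt(-298 - 47/1875) = sqrt(-558797/1875) = I*sqrt(1676391)/75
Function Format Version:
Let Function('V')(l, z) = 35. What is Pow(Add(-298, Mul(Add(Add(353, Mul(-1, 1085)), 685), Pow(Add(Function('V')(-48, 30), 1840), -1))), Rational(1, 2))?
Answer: Mul(Rational(1, 75), I, Pow(1676391, Rational(1, 2))) ≈ Mul(17.263, I)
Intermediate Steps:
Pow(Add(-298, Mul(Add(Add(353, Mul(-1, 1085)), 685), Pow(Add(Function('V')(-48, 30), 1840), -1))), Rational(1, 2)) = Pow(Add(-298, Mul(Add(Add(353, Mul(-1, 1085)), 685), Pow(Add(35, 1840), -1))), Rational(1, 2)) = Pow(Add(-298, Mul(Add(Add(353, -1085), 685), Pow(1875, -1))), Rational(1, 2)) = Pow(Add(-298, Mul(Add(-732, 685), Rational(1, 1875))), Rational(1, 2)) = Pow(Add(-298, Mul(-47, Rational(1, 1875))), Rational(1, 2)) = Pow(Add(-298, Rational(-47, 1875)), Rational(1, 2)) = Pow(Rational(-558797, 1875), Rational(1, 2)) = Mul(Rational(1, 75), I, Pow(1676391, Rational(1, 2)))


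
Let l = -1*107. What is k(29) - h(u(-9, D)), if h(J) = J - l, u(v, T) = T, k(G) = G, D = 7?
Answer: -85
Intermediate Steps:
l = -107
h(J) = 107 + J (h(J) = J - 1*(-107) = J + 107 = 107 + J)
k(29) - h(u(-9, D)) = 29 - (107 + 7) = 29 - 1*114 = 29 - 114 = -85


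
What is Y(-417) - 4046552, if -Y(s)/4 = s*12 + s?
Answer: -4024868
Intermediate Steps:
Y(s) = -52*s (Y(s) = -4*(s*12 + s) = -4*(12*s + s) = -52*s)
Y(-417) - 4046552 = -52*(-417) - 4046552 = 21684 - 4046552 = -4024868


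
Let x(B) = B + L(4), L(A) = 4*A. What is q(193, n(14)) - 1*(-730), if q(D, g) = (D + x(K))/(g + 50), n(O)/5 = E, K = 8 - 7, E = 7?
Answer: 12452/17 ≈ 732.47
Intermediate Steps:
K = 1
x(B) = 16 + B (x(B) = B + 4*4 = B + 16 = 16 + B)
n(O) = 35 (n(O) = 5*7 = 35)
q(D, g) = (17 + D)/(50 + g) (q(D, g) = (D + (16 + 1))/(g + 50) = (D + 17)/(50 + g) = (17 + D)/(50 + g))
q(193, n(14)) - 1*(-730) = (17 + 193)/(50 + 35) - 1*(-730) = 210/85 + 730 = (1/85)*210 + 730 = 42/17 + 730 = 12452/17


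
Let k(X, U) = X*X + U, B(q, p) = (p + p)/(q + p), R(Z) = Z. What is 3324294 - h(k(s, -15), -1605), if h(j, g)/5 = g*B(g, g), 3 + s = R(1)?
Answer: 3332319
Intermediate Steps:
s = -2 (s = -3 + 1 = -2)
B(q, p) = 2*p/(p + q) (B(q, p) = (2*p)/(p + q) = 2*p/(p + q))
k(X, U) = U + X² (k(X, U) = X² + U = U + X²)
h(j, g) = 5*g (h(j, g) = 5*(g*(2*g/(g + g))) = 5*(g*(2*g/((2*g)))) = 5*(g*(2*g*(1/(2*g)))) = 5*(g*1) = 5*g)
3324294 - h(k(s, -15), -1605) = 3324294 - 5*(-1605) = 3324294 - 1*(-8025) = 3324294 + 8025 = 3332319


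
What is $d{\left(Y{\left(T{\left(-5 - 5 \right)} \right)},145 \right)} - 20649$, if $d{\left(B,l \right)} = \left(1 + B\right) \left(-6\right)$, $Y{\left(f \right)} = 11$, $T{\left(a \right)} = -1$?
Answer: $-20721$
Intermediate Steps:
$d{\left(B,l \right)} = -6 - 6 B$
$d{\left(Y{\left(T{\left(-5 - 5 \right)} \right)},145 \right)} - 20649 = \left(-6 - 66\right) - 20649 = -72 - 20649 = -20721$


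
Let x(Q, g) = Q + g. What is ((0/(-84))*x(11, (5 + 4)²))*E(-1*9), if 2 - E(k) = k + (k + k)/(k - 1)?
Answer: 0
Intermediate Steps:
E(k) = 2 - k - 2*k/(-1 + k) (E(k) = 2 - (k + (k + k)/(k - 1)) = 2 - (k + (2*k)/(-1 + k)) = 2 - (k + 2*k/(-1 + k)) = 2 + (-k - 2*k/(-1 + k)) = 2 - k - 2*k/(-1 + k))
((0/(-84))*x(11, (5 + 4)²))*E(-1*9) = ((0/(-84))*(11 + (5 + 4)²))*((-2 - 1*9 - (-1*9)²)/(-1 - 1*9)) = ((0*(-1/84))*(11 + 9²))*((-2 - 9 - 1*(-9)²)/(-1 - 9)) = (0*(11 + 81))*((-2 - 9 - 1*81)/(-10)) = (0*92)*(-(-2 - 9 - 81)/10) = 0*(-⅒*(-92)) = 0*(46/5) = 0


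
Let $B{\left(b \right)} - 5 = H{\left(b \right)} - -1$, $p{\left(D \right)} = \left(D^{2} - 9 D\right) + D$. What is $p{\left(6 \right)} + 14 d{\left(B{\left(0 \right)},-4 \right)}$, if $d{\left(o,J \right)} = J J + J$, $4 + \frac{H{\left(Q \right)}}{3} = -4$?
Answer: $156$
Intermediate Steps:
$H{\left(Q \right)} = -24$ ($H{\left(Q \right)} = -12 + 3 \left(-4\right) = -12 - 12 = -24$)
$p{\left(D \right)} = D^{2} - 8 D$
$B{\left(b \right)} = -18$ ($B{\left(b \right)} = 5 - 23 = -18$)
$d{\left(o,J \right)} = J + J^{2}$ ($d{\left(o,J \right)} = J^{2} + J = J + J^{2}$)
$p{\left(6 \right)} + 14 d{\left(B{\left(0 \right)},-4 \right)} = 6 \left(-8 + 6\right) + 14 \left(- 4 \left(1 - 4\right)\right) = 6 \left(-2\right) + 14 \left(\left(-4\right) \left(-3\right)\right) = -12 + 14 \cdot 12 = -12 + 168 = 156$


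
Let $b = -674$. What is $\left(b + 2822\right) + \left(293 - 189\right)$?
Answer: $2252$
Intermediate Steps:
$\left(b + 2822\right) + \left(293 - 189\right) = \left(-674 + 2822\right) + \left(293 - 189\right) = 2148 + 104 = 2252$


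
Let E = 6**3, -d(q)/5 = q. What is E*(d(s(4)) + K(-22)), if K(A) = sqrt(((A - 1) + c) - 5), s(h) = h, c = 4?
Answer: -4320 + 432*I*sqrt(6) ≈ -4320.0 + 1058.2*I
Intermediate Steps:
d(q) = -5*q
K(A) = sqrt(-2 + A) (K(A) = sqrt(((A - 1) + 4) - 5) = sqrt(((-1 + A) + 4) - 5) = sqrt((3 + A) - 5) = sqrt(-2 + A))
E = 216
E*(d(s(4)) + K(-22)) = 216*(-5*4 + sqrt(-2 - 22)) = 216*(-20 + sqrt(-24)) = 216*(-20 + 2*I*sqrt(6)) = -4320 + 432*I*sqrt(6)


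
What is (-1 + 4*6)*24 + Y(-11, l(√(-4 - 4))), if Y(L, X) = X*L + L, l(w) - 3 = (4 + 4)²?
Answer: -196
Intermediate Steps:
l(w) = 67 (l(w) = 3 + (4 + 4)² = 3 + 8² = 3 + 64 = 67)
Y(L, X) = L + L*X (Y(L, X) = L*X + L = L + L*X)
(-1 + 4*6)*24 + Y(-11, l(√(-4 - 4))) = (-1 + 4*6)*24 - 11*(1 + 67) = (-1 + 24)*24 - 11*68 = 23*24 - 748 = 552 - 748 = -196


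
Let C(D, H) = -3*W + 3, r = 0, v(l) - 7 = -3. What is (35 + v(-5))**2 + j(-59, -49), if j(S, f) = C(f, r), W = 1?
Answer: 1521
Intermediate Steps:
v(l) = 4 (v(l) = 7 - 3 = 4)
C(D, H) = 0 (C(D, H) = -3*1 + 3 = -3 + 3 = 0)
j(S, f) = 0
(35 + v(-5))**2 + j(-59, -49) = (35 + 4)**2 + 0 = 39**2 + 0 = 1521 + 0 = 1521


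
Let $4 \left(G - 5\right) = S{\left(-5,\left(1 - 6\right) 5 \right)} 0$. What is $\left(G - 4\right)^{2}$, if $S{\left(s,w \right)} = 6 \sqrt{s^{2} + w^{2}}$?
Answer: $1$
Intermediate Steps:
$G = 5$ ($G = 5 + \frac{6 \sqrt{\left(-5\right)^{2} + \left(\left(1 - 6\right) 5\right)^{2}} \cdot 0}{4} = 5 + \frac{6 \sqrt{25 + \left(\left(1 - 6\right) 5\right)^{2}} \cdot 0}{4} = 5 + \frac{6 \sqrt{25 + \left(\left(-5\right) 5\right)^{2}} \cdot 0}{4} = 5 + \frac{6 \sqrt{25 + \left(-25\right)^{2}} \cdot 0}{4} = 5 + \frac{6 \sqrt{25 + 625} \cdot 0}{4} = 5 + \frac{6 \sqrt{650} \cdot 0}{4} = 5 + \frac{6 \cdot 5 \sqrt{26} \cdot 0}{4} = 5 + \frac{30 \sqrt{26} \cdot 0}{4} = 5 + \frac{1}{4} \cdot 0 = 5 + 0 = 5$)
$\left(G - 4\right)^{2} = \left(5 - 4\right)^{2} = 1^{2} = 1$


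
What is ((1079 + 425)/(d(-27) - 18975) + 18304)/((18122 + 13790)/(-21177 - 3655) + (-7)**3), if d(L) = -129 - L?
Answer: -1083866838016/20386845897 ≈ -53.165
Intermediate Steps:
((1079 + 425)/(d(-27) - 18975) + 18304)/((18122 + 13790)/(-21177 - 3655) + (-7)**3) = ((1079 + 425)/((-129 - 1*(-27)) - 18975) + 18304)/((18122 + 13790)/(-21177 - 3655) + (-7)**3) = (1504/((-129 + 27) - 18975) + 18304)/(31912/(-24832) - 343) = (1504/(-102 - 18975) + 18304)/(31912*(-1/24832) - 343) = (1504/(-19077) + 18304)/(-3989/3104 - 343) = (1504*(-1/19077) + 18304)/(-1068661/3104) = (-1504/19077 + 18304)*(-3104/1068661) = (349183904/19077)*(-3104/1068661) = -1083866838016/20386845897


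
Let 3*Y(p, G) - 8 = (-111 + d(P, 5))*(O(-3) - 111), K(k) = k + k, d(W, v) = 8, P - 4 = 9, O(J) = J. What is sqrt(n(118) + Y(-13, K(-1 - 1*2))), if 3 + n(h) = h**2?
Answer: sqrt(160539)/3 ≈ 133.56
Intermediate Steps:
P = 13 (P = 4 + 9 = 13)
n(h) = -3 + h**2
K(k) = 2*k
Y(p, G) = 11750/3 (Y(p, G) = 8/3 + ((-111 + 8)*(-3 - 111))/3 = 8/3 + (-103*(-114))/3 = 8/3 + (1/3)*11742 = 8/3 + 3914 = 11750/3)
sqrt(n(118) + Y(-13, K(-1 - 1*2))) = sqrt((-3 + 118**2) + 11750/3) = sqrt((-3 + 13924) + 11750/3) = sqrt(13921 + 11750/3) = sqrt(53513/3) = sqrt(160539)/3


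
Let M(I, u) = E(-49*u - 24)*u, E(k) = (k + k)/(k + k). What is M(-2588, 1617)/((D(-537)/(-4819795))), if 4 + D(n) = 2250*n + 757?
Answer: 2597869505/402499 ≈ 6454.4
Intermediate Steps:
E(k) = 1 (E(k) = (2*k)/((2*k)) = (2*k)*(1/(2*k)) = 1)
M(I, u) = u (M(I, u) = 1*u = u)
D(n) = 753 + 2250*n (D(n) = -4 + (2250*n + 757) = -4 + (757 + 2250*n) = 753 + 2250*n)
M(-2588, 1617)/((D(-537)/(-4819795))) = 1617/(((753 + 2250*(-537))/(-4819795))) = 1617/(((753 - 1208250)*(-1/4819795))) = 1617/((-1207497*(-1/4819795))) = 1617/(1207497/4819795) = 1617*(4819795/1207497) = 2597869505/402499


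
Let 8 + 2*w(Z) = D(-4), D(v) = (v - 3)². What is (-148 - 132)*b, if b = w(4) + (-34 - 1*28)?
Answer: 11620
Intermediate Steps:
D(v) = (-3 + v)²
w(Z) = 41/2 (w(Z) = -4 + (-3 - 4)²/2 = -4 + (½)*(-7)² = -4 + (½)*49 = -4 + 49/2 = 41/2)
b = -83/2 (b = 41/2 + (-34 - 1*28) = 41/2 + (-34 - 28) = 41/2 - 62 = -83/2 ≈ -41.500)
(-148 - 132)*b = (-148 - 132)*(-83/2) = -280*(-83/2) = 11620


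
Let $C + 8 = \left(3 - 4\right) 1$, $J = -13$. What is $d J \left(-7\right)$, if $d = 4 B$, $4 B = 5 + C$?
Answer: $-364$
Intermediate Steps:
$C = -9$ ($C = -8 + \left(3 - 4\right) 1 = -8 - 1 = -9$)
$B = -1$ ($B = \frac{5 - 9}{4} = \frac{1}{4} \left(-4\right) = -1$)
$d = -4$ ($d = 4 \left(-1\right) = -4$)
$d J \left(-7\right) = \left(-4\right) \left(-13\right) \left(-7\right) = 52 \left(-7\right) = -364$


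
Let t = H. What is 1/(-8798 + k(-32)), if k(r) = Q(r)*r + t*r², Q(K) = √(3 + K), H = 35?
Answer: 13521/365649730 + 8*I*√29/182824865 ≈ 3.6978e-5 + 2.3564e-7*I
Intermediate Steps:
t = 35
k(r) = 35*r² + r*√(3 + r) (k(r) = √(3 + r)*r + 35*r² = r*√(3 + r) + 35*r² = 35*r² + r*√(3 + r))
1/(-8798 + k(-32)) = 1/(-8798 - 32*(√(3 - 32) + 35*(-32))) = 1/(-8798 - 32*(√(-29) - 1120)) = 1/(-8798 - 32*(I*√29 - 1120)) = 1/(-8798 - 32*(-1120 + I*√29)) = 1/(-8798 + (35840 - 32*I*√29)) = 1/(27042 - 32*I*√29)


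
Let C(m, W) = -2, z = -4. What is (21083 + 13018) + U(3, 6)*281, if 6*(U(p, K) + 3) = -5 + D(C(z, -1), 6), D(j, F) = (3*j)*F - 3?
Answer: 93592/3 ≈ 31197.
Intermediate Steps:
D(j, F) = -3 + 3*F*j (D(j, F) = 3*F*j - 3 = -3 + 3*F*j)
U(p, K) = -31/3 (U(p, K) = -3 + (-5 + (-3 + 3*6*(-2)))/6 = -3 + (-5 + (-3 - 36))/6 = -3 + (-5 - 39)/6 = -3 + (⅙)*(-44) = -3 - 22/3 = -31/3)
(21083 + 13018) + U(3, 6)*281 = (21083 + 13018) - 31/3*281 = 34101 - 8711/3 = 93592/3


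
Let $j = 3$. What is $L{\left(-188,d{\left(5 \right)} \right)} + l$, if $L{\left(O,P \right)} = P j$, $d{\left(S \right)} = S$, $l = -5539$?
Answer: $-5524$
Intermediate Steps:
$L{\left(O,P \right)} = 3 P$ ($L{\left(O,P \right)} = P 3 = 3 P$)
$L{\left(-188,d{\left(5 \right)} \right)} + l = 3 \cdot 5 - 5539 = 15 - 5539 = -5524$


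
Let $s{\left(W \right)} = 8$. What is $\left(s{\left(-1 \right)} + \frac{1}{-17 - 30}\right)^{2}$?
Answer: $\frac{140625}{2209} \approx 63.66$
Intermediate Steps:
$\left(s{\left(-1 \right)} + \frac{1}{-17 - 30}\right)^{2} = \left(8 + \frac{1}{-17 - 30}\right)^{2} = \left(8 + \frac{1}{-47}\right)^{2} = \left(8 - \frac{1}{47}\right)^{2} = \left(\frac{375}{47}\right)^{2} = \frac{140625}{2209}$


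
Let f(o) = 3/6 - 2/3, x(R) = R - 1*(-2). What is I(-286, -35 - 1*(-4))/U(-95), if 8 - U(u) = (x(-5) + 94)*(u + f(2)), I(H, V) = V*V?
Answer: 5766/52009 ≈ 0.11087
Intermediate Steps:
x(R) = 2 + R (x(R) = R + 2 = 2 + R)
I(H, V) = V²
f(o) = -⅙ (f(o) = 3*(⅙) - 2*⅓ = ½ - ⅔ = -⅙)
U(u) = 139/6 - 91*u (U(u) = 8 - ((2 - 5) + 94)*(u - ⅙) = 8 - (-3 + 94)*(-⅙ + u) = 8 - 91*(-⅙ + u) = 8 - (-91/6 + 91*u) = 8 + (91/6 - 91*u) = 139/6 - 91*u)
I(-286, -35 - 1*(-4))/U(-95) = (-35 - 1*(-4))²/(139/6 - 91*(-95)) = (-35 + 4)²/(139/6 + 8645) = (-31)²/(52009/6) = 961*(6/52009) = 5766/52009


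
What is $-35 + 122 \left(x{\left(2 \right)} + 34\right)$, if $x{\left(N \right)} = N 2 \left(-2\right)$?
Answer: $3137$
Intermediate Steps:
$x{\left(N \right)} = - 4 N$ ($x{\left(N \right)} = 2 N \left(-2\right) = - 4 N$)
$-35 + 122 \left(x{\left(2 \right)} + 34\right) = -35 + 122 \left(\left(-4\right) 2 + 34\right) = -35 + 122 \left(-8 + 34\right) = -35 + 122 \cdot 26 = -35 + 3172 = 3137$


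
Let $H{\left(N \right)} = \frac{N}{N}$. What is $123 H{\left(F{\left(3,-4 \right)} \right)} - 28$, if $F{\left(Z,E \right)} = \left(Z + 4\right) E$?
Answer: $95$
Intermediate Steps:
$F{\left(Z,E \right)} = E \left(4 + Z\right)$ ($F{\left(Z,E \right)} = \left(4 + Z\right) E = E \left(4 + Z\right)$)
$H{\left(N \right)} = 1$
$123 H{\left(F{\left(3,-4 \right)} \right)} - 28 = 123 \cdot 1 - 28 = 123 - 28 = 95$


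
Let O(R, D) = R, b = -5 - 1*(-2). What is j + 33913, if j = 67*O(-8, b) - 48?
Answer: 33329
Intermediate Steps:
b = -3 (b = -5 + 2 = -3)
j = -584 (j = 67*(-8) - 48 = -536 - 48 = -584)
j + 33913 = -584 + 33913 = 33329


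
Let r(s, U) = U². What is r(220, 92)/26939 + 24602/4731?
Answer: 702796462/127448409 ≈ 5.5144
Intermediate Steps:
r(220, 92)/26939 + 24602/4731 = 92²/26939 + 24602/4731 = 8464*(1/26939) + 24602*(1/4731) = 8464/26939 + 24602/4731 = 702796462/127448409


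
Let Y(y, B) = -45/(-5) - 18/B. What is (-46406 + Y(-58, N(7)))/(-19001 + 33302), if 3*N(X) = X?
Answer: -324833/100107 ≈ -3.2449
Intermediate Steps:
N(X) = X/3
Y(y, B) = 9 - 18/B (Y(y, B) = -45*(-⅕) - 18/B = 9 - 18/B)
(-46406 + Y(-58, N(7)))/(-19001 + 33302) = (-46406 + (9 - 18/((⅓)*7)))/(-19001 + 33302) = (-46406 + (9 - 18/7/3))/14301 = (-46406 + (9 - 18*3/7))*(1/14301) = (-46406 + (9 - 54/7))*(1/14301) = (-46406 + 9/7)*(1/14301) = -324833/7*1/14301 = -324833/100107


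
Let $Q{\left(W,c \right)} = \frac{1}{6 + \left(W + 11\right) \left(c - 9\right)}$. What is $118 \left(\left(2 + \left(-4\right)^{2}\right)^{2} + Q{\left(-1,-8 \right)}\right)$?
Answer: $\frac{3134965}{82} \approx 38231.0$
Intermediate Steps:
$Q{\left(W,c \right)} = \frac{1}{6 + \left(-9 + c\right) \left(11 + W\right)}$ ($Q{\left(W,c \right)} = \frac{1}{6 + \left(11 + W\right) \left(-9 + c\right)} = \frac{1}{6 + \left(-9 + c\right) \left(11 + W\right)}$)
$118 \left(\left(2 + \left(-4\right)^{2}\right)^{2} + Q{\left(-1,-8 \right)}\right) = 118 \left(\left(2 + \left(-4\right)^{2}\right)^{2} + \frac{1}{-93 - -9 + 11 \left(-8\right) - -8}\right) = 118 \left(\left(2 + 16\right)^{2} + \frac{1}{-93 + 9 - 88 + 8}\right) = 118 \left(18^{2} + \frac{1}{-164}\right) = 118 \left(324 - \frac{1}{164}\right) = 118 \cdot \frac{53135}{164} = \frac{3134965}{82}$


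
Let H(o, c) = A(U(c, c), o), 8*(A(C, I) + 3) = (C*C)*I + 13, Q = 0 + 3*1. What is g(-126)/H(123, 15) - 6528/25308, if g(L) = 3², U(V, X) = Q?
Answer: -55547/288933 ≈ -0.19225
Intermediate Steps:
Q = 3 (Q = 0 + 3 = 3)
U(V, X) = 3
g(L) = 9
A(C, I) = -11/8 + I*C²/8 (A(C, I) = -3 + ((C*C)*I + 13)/8 = -3 + (C²*I + 13)/8 = -3 + (I*C² + 13)/8 = -3 + (13 + I*C²)/8 = -3 + (13/8 + I*C²/8) = -11/8 + I*C²/8)
H(o, c) = -11/8 + 9*o/8 (H(o, c) = -11/8 + (⅛)*o*3² = -11/8 + (⅛)*o*9 = -11/8 + 9*o/8)
g(-126)/H(123, 15) - 6528/25308 = 9/(-11/8 + (9/8)*123) - 6528/25308 = 9/(-11/8 + 1107/8) - 6528*1/25308 = 9/137 - 544/2109 = -55547/288933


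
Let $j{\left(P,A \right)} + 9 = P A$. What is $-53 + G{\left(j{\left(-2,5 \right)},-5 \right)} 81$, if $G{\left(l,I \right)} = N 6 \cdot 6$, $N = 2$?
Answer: $5779$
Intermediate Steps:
$j{\left(P,A \right)} = -9 + A P$ ($j{\left(P,A \right)} = -9 + P A = -9 + A P$)
$G{\left(l,I \right)} = 72$ ($G{\left(l,I \right)} = 2 \cdot 6 \cdot 6 = 12 \cdot 6 = 72$)
$-53 + G{\left(j{\left(-2,5 \right)},-5 \right)} 81 = -53 + 72 \cdot 81 = -53 + 5832 = 5779$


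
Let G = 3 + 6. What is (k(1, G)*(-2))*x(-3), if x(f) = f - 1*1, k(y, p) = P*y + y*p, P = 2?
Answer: 88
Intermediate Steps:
G = 9
k(y, p) = 2*y + p*y (k(y, p) = 2*y + y*p = 2*y + p*y)
x(f) = -1 + f (x(f) = f - 1 = -1 + f)
(k(1, G)*(-2))*x(-3) = ((1*(2 + 9))*(-2))*(-1 - 3) = ((1*11)*(-2))*(-4) = (11*(-2))*(-4) = -22*(-4) = 88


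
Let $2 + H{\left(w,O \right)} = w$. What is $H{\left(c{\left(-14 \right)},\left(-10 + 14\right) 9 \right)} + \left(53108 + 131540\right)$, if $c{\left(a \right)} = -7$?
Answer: $184639$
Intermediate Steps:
$H{\left(w,O \right)} = -2 + w$
$H{\left(c{\left(-14 \right)},\left(-10 + 14\right) 9 \right)} + \left(53108 + 131540\right) = \left(-2 - 7\right) + \left(53108 + 131540\right) = -9 + 184648 = 184639$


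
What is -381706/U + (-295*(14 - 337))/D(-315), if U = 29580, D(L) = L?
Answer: -97958923/310590 ≈ -315.40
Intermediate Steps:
-381706/U + (-295*(14 - 337))/D(-315) = -381706/29580 - 295*(14 - 337)/(-315) = -381706*1/29580 - 295*(-323)*(-1/315) = -190853/14790 + 95285*(-1/315) = -190853/14790 - 19057/63 = -97958923/310590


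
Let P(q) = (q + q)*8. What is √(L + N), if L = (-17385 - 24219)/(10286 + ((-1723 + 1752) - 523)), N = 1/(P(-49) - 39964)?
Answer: I*√18349284679221/2078148 ≈ 2.0613*I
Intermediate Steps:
P(q) = 16*q (P(q) = (2*q)*8 = 16*q)
N = -1/40748 (N = 1/(16*(-49) - 39964) = 1/(-784 - 39964) = 1/(-40748) = -1/40748 ≈ -2.4541e-5)
L = -3467/816 (L = -41604/(10286 + (29 - 523)) = -41604/(10286 - 494) = -41604/9792 = -41604*1/9792 = -3467/816 ≈ -4.2488)
√(L + N) = √(-3467/816 - 1/40748) = √(-35318533/8312592) = I*√18349284679221/2078148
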